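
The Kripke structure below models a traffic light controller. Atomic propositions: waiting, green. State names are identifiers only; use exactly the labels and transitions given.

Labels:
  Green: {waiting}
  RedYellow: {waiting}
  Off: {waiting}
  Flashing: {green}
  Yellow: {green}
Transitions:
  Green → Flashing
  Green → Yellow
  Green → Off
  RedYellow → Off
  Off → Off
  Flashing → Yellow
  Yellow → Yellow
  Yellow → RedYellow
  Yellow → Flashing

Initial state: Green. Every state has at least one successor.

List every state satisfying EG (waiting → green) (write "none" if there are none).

{Flashing, Yellow}

States satisfying waiting → green: {Flashing, Yellow}.
States satisfying EG (waiting → green): {Flashing, Yellow}.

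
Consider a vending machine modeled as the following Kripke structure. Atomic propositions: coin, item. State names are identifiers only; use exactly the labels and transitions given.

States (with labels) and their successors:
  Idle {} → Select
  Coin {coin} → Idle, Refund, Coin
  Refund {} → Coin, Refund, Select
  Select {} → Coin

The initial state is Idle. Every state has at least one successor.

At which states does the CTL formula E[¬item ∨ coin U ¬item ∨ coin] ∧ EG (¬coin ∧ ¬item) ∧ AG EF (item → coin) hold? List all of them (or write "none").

States satisfying ¬item ∨ coin: {Idle, Coin, Refund, Select}.
States satisfying E[¬item ∨ coin U ¬item ∨ coin]: {Idle, Coin, Refund, Select}.
States satisfying ¬coin ∧ ¬item: {Idle, Refund, Select}.
States satisfying EG (¬coin ∧ ¬item): {Refund}.
States satisfying EF (item → coin): {Idle, Coin, Refund, Select}.
States satisfying AG EF (item → coin): {Idle, Coin, Refund, Select}.
States satisfying E[¬item ∨ coin U ¬item ∨ coin] ∧ EG (¬coin ∧ ¬item) ∧ AG EF (item → coin): {Refund}.

{Refund}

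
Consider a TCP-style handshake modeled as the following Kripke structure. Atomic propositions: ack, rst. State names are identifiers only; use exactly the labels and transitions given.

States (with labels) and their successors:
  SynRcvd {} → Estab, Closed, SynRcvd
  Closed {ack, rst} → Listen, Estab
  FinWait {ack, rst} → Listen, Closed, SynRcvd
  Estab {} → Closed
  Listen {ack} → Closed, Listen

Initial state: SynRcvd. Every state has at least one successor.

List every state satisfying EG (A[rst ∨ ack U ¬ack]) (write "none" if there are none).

{SynRcvd}

States satisfying A[rst ∨ ack U ¬ack]: {SynRcvd, Estab}.
States satisfying EG (A[rst ∨ ack U ¬ack]): {SynRcvd}.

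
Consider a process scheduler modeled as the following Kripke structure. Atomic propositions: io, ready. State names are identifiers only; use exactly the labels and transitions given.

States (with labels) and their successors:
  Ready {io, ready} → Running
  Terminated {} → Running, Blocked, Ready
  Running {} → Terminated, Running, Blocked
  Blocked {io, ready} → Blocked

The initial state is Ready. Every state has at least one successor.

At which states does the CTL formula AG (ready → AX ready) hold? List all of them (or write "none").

{Blocked}

States satisfying ready → AX ready: {Terminated, Running, Blocked}.
States satisfying AG (ready → AX ready): {Blocked}.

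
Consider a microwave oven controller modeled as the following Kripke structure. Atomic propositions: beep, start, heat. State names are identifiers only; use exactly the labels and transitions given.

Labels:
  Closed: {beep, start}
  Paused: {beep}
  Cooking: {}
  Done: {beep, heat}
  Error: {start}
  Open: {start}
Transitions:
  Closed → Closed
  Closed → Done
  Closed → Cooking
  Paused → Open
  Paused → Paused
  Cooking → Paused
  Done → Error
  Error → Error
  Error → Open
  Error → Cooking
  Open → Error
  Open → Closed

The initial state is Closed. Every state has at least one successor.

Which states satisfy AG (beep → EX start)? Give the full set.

States satisfying beep → EX start: {Closed, Paused, Cooking, Done, Error, Open}.
States satisfying AG (beep → EX start): {Closed, Paused, Cooking, Done, Error, Open}.

{Closed, Paused, Cooking, Done, Error, Open}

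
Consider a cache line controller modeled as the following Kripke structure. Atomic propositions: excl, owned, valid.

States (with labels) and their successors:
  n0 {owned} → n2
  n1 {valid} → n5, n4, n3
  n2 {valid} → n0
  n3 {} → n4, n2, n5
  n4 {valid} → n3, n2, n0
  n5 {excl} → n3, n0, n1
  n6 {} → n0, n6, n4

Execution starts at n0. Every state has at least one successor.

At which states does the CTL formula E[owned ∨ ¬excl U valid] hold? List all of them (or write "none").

{n0, n1, n2, n3, n4, n6}

States satisfying owned ∨ ¬excl: {n0, n1, n2, n3, n4, n6}.
States satisfying valid: {n1, n2, n4}.
States satisfying E[owned ∨ ¬excl U valid]: {n0, n1, n2, n3, n4, n6}.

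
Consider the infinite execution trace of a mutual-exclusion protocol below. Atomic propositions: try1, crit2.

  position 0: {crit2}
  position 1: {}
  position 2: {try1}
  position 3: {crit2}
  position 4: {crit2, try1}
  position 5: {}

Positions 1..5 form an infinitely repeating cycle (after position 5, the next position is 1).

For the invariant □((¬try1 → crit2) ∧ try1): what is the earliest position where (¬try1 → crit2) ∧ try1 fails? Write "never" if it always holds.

At position 0 the labels are {crit2}, so (¬try1 → crit2) ∧ try1 is false there. This is the first violation.

0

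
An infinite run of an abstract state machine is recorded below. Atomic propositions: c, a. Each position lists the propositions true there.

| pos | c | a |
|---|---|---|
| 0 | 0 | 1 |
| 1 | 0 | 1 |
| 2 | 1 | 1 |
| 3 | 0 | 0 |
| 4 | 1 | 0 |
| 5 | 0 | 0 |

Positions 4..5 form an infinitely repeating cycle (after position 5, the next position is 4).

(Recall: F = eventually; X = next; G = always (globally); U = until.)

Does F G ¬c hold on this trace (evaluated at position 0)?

No

G ¬c is false at every position 0..5, so it never becomes true and F G ¬c fails.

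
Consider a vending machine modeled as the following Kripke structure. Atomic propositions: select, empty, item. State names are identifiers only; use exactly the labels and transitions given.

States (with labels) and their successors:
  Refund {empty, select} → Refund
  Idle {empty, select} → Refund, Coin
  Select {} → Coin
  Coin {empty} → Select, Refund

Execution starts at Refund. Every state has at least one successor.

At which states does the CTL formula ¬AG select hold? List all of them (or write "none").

{Idle, Select, Coin}

States satisfying select: {Refund, Idle}.
States satisfying AG select: {Refund}.
States satisfying ¬AG select: {Idle, Select, Coin}.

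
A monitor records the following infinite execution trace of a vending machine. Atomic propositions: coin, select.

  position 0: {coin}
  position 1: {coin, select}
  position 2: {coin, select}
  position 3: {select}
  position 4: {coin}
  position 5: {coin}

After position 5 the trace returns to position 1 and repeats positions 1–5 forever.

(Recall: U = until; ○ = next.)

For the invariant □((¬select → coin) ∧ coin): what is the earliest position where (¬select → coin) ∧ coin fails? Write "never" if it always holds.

3

Check (¬select → coin) ∧ coin at each position in order: 0 ✓, 1 ✓, 2 ✓.
At position 3 the labels are {select}, so (¬select → coin) ∧ coin is false there. This is the first violation.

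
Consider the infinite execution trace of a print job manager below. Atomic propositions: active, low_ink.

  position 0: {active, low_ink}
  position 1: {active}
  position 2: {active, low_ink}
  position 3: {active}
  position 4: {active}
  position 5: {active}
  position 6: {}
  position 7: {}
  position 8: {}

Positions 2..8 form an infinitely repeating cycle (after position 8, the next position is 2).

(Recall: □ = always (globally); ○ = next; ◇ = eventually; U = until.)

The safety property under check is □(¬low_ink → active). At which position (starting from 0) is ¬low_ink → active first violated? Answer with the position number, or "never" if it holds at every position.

Check ¬low_ink → active at each position in order: 0 ✓, 1 ✓, 2 ✓, 3 ✓, 4 ✓, 5 ✓.
At position 6 the labels are {}, so ¬low_ink → active is false there. This is the first violation.

6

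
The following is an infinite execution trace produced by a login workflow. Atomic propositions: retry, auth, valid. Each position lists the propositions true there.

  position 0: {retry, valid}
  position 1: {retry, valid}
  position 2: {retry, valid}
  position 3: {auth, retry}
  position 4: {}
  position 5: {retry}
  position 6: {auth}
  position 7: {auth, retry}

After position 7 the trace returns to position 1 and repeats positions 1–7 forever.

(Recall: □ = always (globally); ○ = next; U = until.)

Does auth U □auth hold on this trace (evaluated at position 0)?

Walking from position 0: at position 0, □auth has not yet held and auth fails, so auth U □auth is false.

No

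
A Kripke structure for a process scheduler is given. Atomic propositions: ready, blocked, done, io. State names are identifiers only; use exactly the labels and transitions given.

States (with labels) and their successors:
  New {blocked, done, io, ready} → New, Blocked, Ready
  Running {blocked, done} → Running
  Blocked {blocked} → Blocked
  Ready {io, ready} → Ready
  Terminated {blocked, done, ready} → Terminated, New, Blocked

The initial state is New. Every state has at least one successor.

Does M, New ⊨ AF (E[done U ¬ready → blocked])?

States satisfying E[done U ¬ready → blocked]: {New, Running, Blocked, Ready, Terminated}.
States satisfying AF (E[done U ¬ready → blocked]): {New, Running, Blocked, Ready, Terminated}.
New ∈ Sat(AF (E[done U ¬ready → blocked])).

Yes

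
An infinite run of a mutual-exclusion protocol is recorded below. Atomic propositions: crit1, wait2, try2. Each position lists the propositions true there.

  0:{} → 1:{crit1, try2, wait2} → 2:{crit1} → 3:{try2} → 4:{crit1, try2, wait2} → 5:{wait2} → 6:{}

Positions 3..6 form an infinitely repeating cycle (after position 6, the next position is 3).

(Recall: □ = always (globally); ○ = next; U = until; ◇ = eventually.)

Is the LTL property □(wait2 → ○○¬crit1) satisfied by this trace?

wait2 → ○○¬crit1 holds at every position 0..6, and those are all positions ever visited, so □(wait2 → ○○¬crit1) holds.
Positions where wait2 holds: 1, 4, 5.
Check ○○¬crit1 at each: 1→ok, 4→ok, 5→ok.

Yes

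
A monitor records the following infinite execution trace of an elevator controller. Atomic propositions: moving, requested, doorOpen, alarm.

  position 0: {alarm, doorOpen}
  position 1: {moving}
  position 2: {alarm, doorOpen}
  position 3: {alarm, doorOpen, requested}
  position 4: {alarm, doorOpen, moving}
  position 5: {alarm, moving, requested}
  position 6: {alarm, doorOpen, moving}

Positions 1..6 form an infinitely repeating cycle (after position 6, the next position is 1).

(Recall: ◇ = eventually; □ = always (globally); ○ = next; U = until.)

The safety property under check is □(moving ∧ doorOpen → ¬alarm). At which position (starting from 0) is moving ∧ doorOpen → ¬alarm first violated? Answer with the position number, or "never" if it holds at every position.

4

Check moving ∧ doorOpen → ¬alarm at each position in order: 0 ✓, 1 ✓, 2 ✓, 3 ✓.
At position 4 the labels are {alarm, doorOpen, moving}, so moving ∧ doorOpen → ¬alarm is false there. This is the first violation.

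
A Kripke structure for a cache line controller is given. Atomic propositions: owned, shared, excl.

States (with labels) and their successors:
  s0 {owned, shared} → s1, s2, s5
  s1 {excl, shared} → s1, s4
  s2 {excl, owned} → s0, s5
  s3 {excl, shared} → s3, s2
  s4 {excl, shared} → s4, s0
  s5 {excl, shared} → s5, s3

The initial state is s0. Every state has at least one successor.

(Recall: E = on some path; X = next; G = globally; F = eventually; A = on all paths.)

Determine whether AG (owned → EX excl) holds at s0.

States satisfying owned → EX excl: {s0, s1, s2, s3, s4, s5}.
States satisfying AG (owned → EX excl): {s0, s1, s2, s3, s4, s5}.
Every state reachable from s0 satisfies owned → EX excl.
s0 ∈ Sat(AG (owned → EX excl)).

Holds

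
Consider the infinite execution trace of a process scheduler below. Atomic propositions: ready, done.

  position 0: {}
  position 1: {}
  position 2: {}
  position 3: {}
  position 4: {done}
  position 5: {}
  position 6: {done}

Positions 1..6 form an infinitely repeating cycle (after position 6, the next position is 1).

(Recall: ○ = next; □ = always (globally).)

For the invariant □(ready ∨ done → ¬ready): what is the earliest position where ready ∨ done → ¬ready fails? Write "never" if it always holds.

never

ready ∨ done → ¬ready holds at every position 0..6, and those are all the positions the trace ever visits, so the invariant □(ready ∨ done → ¬ready) is never violated.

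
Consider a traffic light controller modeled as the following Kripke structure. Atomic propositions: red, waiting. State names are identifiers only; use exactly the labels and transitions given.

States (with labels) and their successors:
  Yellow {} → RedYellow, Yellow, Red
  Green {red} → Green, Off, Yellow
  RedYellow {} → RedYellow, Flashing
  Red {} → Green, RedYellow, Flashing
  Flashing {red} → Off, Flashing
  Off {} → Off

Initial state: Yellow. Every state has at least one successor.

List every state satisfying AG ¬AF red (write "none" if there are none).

States satisfying ¬AF red: {Yellow, RedYellow, Red, Off}.
States satisfying AG ¬AF red: {Off}.

{Off}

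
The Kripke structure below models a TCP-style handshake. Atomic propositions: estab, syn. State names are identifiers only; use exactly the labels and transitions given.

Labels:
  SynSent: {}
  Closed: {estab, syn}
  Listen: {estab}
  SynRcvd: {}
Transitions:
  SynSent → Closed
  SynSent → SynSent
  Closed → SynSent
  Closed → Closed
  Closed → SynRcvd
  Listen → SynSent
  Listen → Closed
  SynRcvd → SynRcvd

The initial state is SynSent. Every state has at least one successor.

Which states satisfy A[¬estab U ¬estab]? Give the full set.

{SynSent, SynRcvd}

States satisfying ¬estab: {SynSent, SynRcvd}.
States satisfying A[¬estab U ¬estab]: {SynSent, SynRcvd}.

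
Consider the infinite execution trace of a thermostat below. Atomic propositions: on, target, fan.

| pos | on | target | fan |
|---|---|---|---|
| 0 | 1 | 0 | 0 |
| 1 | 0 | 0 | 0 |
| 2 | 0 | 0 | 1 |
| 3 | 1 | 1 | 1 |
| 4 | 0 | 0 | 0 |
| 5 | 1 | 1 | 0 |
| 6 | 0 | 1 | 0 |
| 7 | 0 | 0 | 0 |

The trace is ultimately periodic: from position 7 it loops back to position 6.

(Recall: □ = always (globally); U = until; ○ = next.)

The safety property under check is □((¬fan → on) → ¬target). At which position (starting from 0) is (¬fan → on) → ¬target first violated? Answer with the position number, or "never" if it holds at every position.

3

Check (¬fan → on) → ¬target at each position in order: 0 ✓, 1 ✓, 2 ✓.
At position 3 the labels are {fan, on, target}, so (¬fan → on) → ¬target is false there. This is the first violation.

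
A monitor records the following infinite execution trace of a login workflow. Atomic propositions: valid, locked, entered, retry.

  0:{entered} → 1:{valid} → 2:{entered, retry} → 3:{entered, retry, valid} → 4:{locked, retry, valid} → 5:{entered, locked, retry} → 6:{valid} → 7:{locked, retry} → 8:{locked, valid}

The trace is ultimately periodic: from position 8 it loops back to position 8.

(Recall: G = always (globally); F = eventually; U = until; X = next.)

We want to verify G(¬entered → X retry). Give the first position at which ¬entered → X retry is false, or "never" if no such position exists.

7

Check ¬entered → X retry at each position in order: 0 ✓, 1 ✓, 2 ✓, 3 ✓, 4 ✓, 5 ✓, 6 ✓.
At position 7 the labels are {locked, retry} and the next position 8 has {locked, valid}, so ¬entered → X retry is false there. This is the first violation.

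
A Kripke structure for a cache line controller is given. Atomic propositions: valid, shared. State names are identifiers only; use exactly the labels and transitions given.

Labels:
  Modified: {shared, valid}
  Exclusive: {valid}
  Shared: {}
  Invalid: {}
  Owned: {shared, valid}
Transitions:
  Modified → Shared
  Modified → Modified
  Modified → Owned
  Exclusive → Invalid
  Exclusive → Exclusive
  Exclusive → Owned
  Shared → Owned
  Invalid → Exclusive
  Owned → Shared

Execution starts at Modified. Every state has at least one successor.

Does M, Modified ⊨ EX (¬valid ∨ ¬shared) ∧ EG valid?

States satisfying ¬valid ∨ ¬shared: {Exclusive, Shared, Invalid}.
States satisfying EX (¬valid ∨ ¬shared): {Modified, Exclusive, Invalid, Owned}.
States satisfying valid: {Modified, Exclusive, Owned}.
States satisfying EG valid: {Modified, Exclusive}.
States satisfying EX (¬valid ∨ ¬shared) ∧ EG valid: {Modified, Exclusive}.
Modified ∈ Sat(EX (¬valid ∨ ¬shared) ∧ EG valid).

Yes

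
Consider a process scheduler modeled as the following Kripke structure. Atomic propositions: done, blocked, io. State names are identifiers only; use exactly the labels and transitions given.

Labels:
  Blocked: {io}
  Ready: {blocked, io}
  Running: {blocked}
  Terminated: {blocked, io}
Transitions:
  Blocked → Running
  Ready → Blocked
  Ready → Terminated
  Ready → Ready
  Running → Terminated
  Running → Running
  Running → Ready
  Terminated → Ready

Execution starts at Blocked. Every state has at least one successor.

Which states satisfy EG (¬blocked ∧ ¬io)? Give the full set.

none

States satisfying ¬blocked ∧ ¬io: ∅.
States satisfying EG (¬blocked ∧ ¬io): ∅.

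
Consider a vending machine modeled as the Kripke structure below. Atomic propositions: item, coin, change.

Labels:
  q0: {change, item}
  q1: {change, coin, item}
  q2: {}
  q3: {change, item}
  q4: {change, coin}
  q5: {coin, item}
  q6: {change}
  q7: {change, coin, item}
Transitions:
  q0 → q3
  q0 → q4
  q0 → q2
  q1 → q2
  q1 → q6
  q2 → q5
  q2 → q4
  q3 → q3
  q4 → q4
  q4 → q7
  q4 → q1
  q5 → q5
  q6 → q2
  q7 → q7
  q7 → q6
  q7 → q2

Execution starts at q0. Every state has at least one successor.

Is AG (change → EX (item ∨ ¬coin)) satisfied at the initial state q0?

States satisfying change → EX (item ∨ ¬coin): {q0, q1, q2, q3, q4, q5, q6, q7}.
States satisfying AG (change → EX (item ∨ ¬coin)): {q0, q1, q2, q3, q4, q5, q6, q7}.
Every state reachable from q0 satisfies change → EX (item ∨ ¬coin).
q0 ∈ Sat(AG (change → EX (item ∨ ¬coin))).

Satisfied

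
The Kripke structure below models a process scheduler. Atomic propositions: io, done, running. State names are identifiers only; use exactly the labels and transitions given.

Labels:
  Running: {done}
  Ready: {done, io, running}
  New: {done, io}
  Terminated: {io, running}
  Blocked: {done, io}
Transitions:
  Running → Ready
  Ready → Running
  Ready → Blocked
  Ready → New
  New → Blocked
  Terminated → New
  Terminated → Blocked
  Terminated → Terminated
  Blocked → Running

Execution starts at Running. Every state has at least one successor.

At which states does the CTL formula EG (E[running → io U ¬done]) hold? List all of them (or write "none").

States satisfying E[running → io U ¬done]: {Terminated}.
States satisfying EG (E[running → io U ¬done]): {Terminated}.

{Terminated}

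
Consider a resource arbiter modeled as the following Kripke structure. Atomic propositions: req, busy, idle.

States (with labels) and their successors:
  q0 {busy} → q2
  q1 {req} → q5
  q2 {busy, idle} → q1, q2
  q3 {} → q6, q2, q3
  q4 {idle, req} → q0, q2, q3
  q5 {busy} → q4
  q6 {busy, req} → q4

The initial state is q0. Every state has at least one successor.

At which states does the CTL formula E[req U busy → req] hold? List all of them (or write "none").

{q1, q3, q4, q6}

States satisfying req: {q1, q4, q6}.
States satisfying busy → req: {q1, q3, q4, q6}.
States satisfying E[req U busy → req]: {q1, q3, q4, q6}.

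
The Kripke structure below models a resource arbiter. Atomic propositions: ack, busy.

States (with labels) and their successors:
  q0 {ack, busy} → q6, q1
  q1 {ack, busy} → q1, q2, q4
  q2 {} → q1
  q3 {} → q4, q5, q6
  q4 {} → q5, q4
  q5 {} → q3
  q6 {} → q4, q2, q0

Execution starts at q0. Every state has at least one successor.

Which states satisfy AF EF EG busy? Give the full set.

{q0, q1, q2, q3, q4, q5, q6}

States satisfying EF EG busy: {q0, q1, q2, q3, q4, q5, q6}.
States satisfying AF EF EG busy: {q0, q1, q2, q3, q4, q5, q6}.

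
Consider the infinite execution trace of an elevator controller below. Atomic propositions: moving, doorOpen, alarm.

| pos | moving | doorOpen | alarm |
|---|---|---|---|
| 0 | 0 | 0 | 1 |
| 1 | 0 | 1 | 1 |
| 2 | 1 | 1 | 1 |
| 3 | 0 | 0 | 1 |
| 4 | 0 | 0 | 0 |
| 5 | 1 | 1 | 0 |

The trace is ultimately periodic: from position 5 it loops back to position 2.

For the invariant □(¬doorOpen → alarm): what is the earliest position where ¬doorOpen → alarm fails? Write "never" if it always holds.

4

Check ¬doorOpen → alarm at each position in order: 0 ✓, 1 ✓, 2 ✓, 3 ✓.
At position 4 the labels are {}, so ¬doorOpen → alarm is false there. This is the first violation.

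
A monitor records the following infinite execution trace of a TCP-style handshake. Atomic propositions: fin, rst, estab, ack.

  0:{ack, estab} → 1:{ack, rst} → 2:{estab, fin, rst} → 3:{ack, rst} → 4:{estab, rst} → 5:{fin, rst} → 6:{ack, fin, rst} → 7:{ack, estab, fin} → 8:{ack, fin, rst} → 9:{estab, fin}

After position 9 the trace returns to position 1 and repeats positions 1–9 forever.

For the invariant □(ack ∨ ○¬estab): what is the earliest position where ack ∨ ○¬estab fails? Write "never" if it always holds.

never

ack ∨ ○¬estab holds at every position 0..9, and those are all the positions the trace ever visits, so the invariant □(ack ∨ ○¬estab) is never violated.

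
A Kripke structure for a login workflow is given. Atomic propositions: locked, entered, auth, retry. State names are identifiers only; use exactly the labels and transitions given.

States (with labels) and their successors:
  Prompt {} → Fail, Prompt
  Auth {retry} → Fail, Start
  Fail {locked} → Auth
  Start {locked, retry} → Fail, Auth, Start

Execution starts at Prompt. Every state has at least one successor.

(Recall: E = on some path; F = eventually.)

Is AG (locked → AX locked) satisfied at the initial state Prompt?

States satisfying locked → AX locked: {Prompt, Auth}.
States satisfying AG (locked → AX locked): ∅.
Fail is reachable from Prompt and violates locked → AX locked, so AG fails at Prompt.
Prompt ∉ Sat(AG (locked → AX locked)).

Does not hold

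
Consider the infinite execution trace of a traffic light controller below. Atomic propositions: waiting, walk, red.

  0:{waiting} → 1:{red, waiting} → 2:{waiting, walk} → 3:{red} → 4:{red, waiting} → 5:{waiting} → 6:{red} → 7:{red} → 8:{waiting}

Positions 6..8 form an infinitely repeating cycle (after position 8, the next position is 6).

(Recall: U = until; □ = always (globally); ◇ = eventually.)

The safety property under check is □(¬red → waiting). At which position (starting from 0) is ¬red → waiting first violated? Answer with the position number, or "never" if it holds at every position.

never

¬red → waiting holds at every position 0..8, and those are all the positions the trace ever visits, so the invariant □(¬red → waiting) is never violated.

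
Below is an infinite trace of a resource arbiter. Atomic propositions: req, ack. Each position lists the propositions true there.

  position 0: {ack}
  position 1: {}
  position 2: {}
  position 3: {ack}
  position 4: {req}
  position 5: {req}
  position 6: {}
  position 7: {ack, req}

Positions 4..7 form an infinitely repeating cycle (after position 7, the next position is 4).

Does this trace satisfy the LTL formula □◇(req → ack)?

Satisfied

◇(req → ack) holds at every position 0..7, and those are all positions ever visited, so □◇(req → ack) holds.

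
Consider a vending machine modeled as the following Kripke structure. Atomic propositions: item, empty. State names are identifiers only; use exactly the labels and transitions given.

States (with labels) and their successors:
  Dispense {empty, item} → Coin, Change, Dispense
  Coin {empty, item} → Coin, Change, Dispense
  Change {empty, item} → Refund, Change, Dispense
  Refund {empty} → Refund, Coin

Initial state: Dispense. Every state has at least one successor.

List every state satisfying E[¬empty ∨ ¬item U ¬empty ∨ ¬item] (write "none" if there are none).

States satisfying ¬empty ∨ ¬item: {Refund}.
States satisfying E[¬empty ∨ ¬item U ¬empty ∨ ¬item]: {Refund}.

{Refund}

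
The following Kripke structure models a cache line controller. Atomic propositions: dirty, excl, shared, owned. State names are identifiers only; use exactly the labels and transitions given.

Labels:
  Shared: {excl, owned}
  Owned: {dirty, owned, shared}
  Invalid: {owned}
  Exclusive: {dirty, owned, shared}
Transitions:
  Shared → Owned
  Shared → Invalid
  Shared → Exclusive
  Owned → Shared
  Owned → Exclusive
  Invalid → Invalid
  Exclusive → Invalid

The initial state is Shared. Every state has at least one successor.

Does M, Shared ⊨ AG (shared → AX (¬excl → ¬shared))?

States satisfying shared → AX (¬excl → ¬shared): {Shared, Invalid, Exclusive}.
States satisfying AG (shared → AX (¬excl → ¬shared)): {Invalid, Exclusive}.
Owned is reachable from Shared and violates shared → AX (¬excl → ¬shared), so AG fails at Shared.
Shared ∉ Sat(AG (shared → AX (¬excl → ¬shared))).

No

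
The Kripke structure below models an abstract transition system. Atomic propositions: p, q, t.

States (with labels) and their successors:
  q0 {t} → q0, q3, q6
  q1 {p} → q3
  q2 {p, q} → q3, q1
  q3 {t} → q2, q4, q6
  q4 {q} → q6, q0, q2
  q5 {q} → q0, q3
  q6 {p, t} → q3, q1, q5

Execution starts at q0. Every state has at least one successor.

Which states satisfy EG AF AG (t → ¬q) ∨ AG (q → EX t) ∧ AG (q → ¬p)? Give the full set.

{q0, q1, q2, q3, q4, q5, q6}

States satisfying AF AG (t → ¬q): {q0, q1, q2, q3, q4, q5, q6}.
States satisfying EG AF AG (t → ¬q): {q0, q1, q2, q3, q4, q5, q6}.
States satisfying q → EX t: {q0, q1, q2, q3, q4, q5, q6}.
States satisfying AG (q → EX t): {q0, q1, q2, q3, q4, q5, q6}.
States satisfying q → ¬p: {q0, q1, q3, q4, q5, q6}.
States satisfying AG (q → ¬p): ∅.
States satisfying AG (q → EX t) ∧ AG (q → ¬p): ∅.
States satisfying EG AF AG (t → ¬q) ∨ AG (q → EX t) ∧ AG (q → ¬p): {q0, q1, q2, q3, q4, q5, q6}.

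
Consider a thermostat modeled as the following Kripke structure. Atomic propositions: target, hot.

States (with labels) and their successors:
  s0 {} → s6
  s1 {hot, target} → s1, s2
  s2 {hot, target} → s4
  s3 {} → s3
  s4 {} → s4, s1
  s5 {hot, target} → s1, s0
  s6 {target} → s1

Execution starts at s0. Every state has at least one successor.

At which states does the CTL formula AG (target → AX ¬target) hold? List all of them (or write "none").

States satisfying target → AX ¬target: {s0, s2, s3, s4}.
States satisfying AG (target → AX ¬target): {s3}.

{s3}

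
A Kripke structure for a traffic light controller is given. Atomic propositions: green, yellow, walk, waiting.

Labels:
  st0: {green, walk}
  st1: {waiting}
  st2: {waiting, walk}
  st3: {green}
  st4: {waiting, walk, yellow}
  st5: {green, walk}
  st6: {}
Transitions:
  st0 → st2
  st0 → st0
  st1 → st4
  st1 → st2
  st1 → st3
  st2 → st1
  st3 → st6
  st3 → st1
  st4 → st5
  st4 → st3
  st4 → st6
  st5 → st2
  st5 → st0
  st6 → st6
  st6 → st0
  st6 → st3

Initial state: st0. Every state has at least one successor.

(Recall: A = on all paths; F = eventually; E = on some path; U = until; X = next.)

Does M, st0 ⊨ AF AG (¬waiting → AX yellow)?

States satisfying AG (¬waiting → AX yellow): ∅.
States satisfying AF AG (¬waiting → AX yellow): ∅.
There is a path from st0 along which AG (¬waiting → AX yellow) never holds.
st0 ∉ Sat(AF AG (¬waiting → AX yellow)).

Does not hold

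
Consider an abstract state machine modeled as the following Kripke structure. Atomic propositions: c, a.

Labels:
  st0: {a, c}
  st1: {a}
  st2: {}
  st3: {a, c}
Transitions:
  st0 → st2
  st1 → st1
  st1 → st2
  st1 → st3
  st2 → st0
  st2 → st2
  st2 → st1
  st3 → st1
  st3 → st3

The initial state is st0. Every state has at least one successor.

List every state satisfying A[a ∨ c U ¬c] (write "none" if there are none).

{st0, st1, st2}

States satisfying a ∨ c: {st0, st1, st3}.
States satisfying ¬c: {st1, st2}.
States satisfying A[a ∨ c U ¬c]: {st0, st1, st2}.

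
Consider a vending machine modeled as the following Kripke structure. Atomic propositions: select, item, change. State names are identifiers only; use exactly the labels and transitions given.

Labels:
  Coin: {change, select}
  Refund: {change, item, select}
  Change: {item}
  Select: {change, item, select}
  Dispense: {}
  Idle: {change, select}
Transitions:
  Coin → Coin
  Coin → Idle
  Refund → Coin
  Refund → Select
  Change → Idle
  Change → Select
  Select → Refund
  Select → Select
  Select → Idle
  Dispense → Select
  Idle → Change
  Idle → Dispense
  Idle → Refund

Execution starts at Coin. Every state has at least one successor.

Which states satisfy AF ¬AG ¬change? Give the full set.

{Coin, Refund, Change, Select, Dispense, Idle}

States satisfying ¬AG ¬change: {Coin, Refund, Change, Select, Dispense, Idle}.
States satisfying AF ¬AG ¬change: {Coin, Refund, Change, Select, Dispense, Idle}.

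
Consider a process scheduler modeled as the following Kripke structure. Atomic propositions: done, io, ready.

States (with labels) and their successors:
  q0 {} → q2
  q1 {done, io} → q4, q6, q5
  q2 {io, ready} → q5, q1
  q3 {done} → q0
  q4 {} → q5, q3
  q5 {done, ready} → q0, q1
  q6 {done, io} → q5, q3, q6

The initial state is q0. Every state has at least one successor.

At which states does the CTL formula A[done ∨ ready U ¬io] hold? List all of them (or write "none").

States satisfying done ∨ ready: {q1, q2, q3, q5, q6}.
States satisfying ¬io: {q0, q3, q4, q5}.
States satisfying A[done ∨ ready U ¬io]: {q0, q3, q4, q5}.

{q0, q3, q4, q5}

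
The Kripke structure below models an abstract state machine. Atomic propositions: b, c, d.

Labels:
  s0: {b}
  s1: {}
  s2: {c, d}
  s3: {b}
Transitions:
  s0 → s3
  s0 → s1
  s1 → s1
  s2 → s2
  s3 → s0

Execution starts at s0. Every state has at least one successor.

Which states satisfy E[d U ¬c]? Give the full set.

States satisfying d: {s2}.
States satisfying ¬c: {s0, s1, s3}.
States satisfying E[d U ¬c]: {s0, s1, s3}.

{s0, s1, s3}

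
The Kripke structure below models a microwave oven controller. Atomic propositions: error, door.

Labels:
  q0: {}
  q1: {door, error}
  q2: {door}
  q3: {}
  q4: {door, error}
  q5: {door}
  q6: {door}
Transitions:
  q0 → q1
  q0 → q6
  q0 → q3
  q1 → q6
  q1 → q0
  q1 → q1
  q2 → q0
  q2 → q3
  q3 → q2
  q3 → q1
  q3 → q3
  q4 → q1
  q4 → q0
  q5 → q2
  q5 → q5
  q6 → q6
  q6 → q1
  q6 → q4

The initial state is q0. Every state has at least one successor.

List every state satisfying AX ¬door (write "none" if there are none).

{q2}

States satisfying ¬door: {q0, q3}.
States satisfying AX ¬door: {q2}.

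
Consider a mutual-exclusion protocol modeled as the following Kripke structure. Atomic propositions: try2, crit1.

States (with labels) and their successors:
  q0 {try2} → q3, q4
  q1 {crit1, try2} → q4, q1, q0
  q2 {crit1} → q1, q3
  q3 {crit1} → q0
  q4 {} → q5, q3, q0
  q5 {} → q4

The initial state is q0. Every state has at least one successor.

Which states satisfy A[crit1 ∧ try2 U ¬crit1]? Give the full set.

States satisfying crit1 ∧ try2: {q1}.
States satisfying ¬crit1: {q0, q4, q5}.
States satisfying A[crit1 ∧ try2 U ¬crit1]: {q0, q4, q5}.

{q0, q4, q5}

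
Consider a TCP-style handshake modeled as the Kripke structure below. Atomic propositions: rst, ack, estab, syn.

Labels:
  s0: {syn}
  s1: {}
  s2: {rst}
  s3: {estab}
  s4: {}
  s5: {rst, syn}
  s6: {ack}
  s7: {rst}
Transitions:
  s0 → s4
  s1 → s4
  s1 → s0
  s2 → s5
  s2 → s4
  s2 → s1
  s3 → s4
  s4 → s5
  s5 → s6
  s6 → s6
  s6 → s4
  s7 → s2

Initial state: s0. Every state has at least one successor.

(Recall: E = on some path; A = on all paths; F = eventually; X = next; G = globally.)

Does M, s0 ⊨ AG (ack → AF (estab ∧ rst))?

Violated

States satisfying ack → AF (estab ∧ rst): {s0, s1, s2, s3, s4, s5, s7}.
States satisfying AG (ack → AF (estab ∧ rst)): ∅.
s6 is reachable from s0 and violates ack → AF (estab ∧ rst), so AG fails at s0.
s0 ∉ Sat(AG (ack → AF (estab ∧ rst))).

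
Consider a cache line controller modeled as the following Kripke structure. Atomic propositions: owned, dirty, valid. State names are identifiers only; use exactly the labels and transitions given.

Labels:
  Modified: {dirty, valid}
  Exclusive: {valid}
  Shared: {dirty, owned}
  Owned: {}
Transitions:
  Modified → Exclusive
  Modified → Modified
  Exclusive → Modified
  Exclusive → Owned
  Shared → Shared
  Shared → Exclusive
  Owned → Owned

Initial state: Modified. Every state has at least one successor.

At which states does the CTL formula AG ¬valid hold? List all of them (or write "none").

States satisfying ¬valid: {Shared, Owned}.
States satisfying AG ¬valid: {Owned}.

{Owned}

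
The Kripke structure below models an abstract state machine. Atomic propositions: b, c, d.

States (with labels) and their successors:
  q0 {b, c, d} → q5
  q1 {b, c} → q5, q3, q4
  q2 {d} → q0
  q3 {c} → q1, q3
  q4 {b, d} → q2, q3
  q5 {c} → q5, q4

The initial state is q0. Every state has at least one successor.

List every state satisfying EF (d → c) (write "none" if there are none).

States satisfying d → c: {q0, q1, q3, q5}.
States satisfying EF (d → c): {q0, q1, q2, q3, q4, q5}.

{q0, q1, q2, q3, q4, q5}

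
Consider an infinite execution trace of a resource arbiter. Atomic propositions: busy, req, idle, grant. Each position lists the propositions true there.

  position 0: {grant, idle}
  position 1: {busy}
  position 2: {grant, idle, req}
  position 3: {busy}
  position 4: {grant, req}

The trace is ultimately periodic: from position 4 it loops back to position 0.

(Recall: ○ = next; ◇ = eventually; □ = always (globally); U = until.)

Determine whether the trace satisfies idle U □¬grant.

Walking from position 0: at position 1, □¬grant has not yet held and idle fails, so idle U □¬grant is false.

Violated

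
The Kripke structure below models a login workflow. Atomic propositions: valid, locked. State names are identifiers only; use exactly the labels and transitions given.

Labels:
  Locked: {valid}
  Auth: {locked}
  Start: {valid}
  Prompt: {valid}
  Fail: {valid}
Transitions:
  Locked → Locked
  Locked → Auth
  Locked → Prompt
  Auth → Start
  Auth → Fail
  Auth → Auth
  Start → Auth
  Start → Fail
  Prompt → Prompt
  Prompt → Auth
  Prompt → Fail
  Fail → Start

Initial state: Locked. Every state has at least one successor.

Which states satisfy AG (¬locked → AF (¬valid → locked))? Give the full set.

{Locked, Auth, Start, Prompt, Fail}

States satisfying ¬locked → AF (¬valid → locked): {Locked, Auth, Start, Prompt, Fail}.
States satisfying AG (¬locked → AF (¬valid → locked)): {Locked, Auth, Start, Prompt, Fail}.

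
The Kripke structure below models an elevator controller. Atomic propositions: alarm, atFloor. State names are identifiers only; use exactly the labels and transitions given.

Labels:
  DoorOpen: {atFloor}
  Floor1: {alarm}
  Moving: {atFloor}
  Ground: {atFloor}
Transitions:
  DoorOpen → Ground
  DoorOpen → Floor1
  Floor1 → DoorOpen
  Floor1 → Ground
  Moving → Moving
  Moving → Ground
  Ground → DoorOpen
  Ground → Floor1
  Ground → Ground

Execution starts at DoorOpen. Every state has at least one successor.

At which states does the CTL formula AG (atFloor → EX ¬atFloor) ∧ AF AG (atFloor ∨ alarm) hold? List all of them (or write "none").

States satisfying atFloor → EX ¬atFloor: {DoorOpen, Floor1, Ground}.
States satisfying AG (atFloor → EX ¬atFloor): {DoorOpen, Floor1, Ground}.
States satisfying AG (atFloor ∨ alarm): {DoorOpen, Floor1, Moving, Ground}.
States satisfying AF AG (atFloor ∨ alarm): {DoorOpen, Floor1, Moving, Ground}.
States satisfying AG (atFloor → EX ¬atFloor) ∧ AF AG (atFloor ∨ alarm): {DoorOpen, Floor1, Ground}.

{DoorOpen, Floor1, Ground}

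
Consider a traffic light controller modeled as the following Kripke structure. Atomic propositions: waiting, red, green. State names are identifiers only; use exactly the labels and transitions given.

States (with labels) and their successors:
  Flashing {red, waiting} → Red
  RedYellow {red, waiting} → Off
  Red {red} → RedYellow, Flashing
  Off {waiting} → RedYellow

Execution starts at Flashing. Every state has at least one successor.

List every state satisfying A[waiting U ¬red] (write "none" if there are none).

States satisfying waiting: {Flashing, RedYellow, Off}.
States satisfying ¬red: {Off}.
States satisfying A[waiting U ¬red]: {RedYellow, Off}.

{RedYellow, Off}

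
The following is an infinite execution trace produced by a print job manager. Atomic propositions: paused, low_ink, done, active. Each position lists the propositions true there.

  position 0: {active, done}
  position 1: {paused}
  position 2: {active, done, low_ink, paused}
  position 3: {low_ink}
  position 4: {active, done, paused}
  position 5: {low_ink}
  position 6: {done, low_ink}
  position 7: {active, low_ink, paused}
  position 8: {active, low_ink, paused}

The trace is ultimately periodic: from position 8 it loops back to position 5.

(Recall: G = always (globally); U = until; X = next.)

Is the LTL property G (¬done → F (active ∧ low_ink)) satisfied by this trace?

¬done → F (active ∧ low_ink) holds at every position 0..8, and those are all positions ever visited, so G (¬done → F (active ∧ low_ink)) holds.
Positions where ¬done holds: 1, 3, 5, 7, 8.
Check F (active ∧ low_ink) at each: 1→ok, 3→ok, 5→ok, 7→ok, 8→ok.

Holds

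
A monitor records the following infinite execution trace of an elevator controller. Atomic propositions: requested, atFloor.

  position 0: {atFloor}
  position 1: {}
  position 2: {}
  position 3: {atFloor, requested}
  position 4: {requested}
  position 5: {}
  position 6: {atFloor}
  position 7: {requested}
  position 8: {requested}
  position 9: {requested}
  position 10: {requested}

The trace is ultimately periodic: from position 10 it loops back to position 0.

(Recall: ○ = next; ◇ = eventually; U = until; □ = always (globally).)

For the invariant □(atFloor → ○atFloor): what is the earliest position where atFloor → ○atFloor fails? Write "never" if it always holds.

At position 0 the labels are {atFloor} and the next position 1 has {}, so atFloor → ○atFloor is false there. This is the first violation.

0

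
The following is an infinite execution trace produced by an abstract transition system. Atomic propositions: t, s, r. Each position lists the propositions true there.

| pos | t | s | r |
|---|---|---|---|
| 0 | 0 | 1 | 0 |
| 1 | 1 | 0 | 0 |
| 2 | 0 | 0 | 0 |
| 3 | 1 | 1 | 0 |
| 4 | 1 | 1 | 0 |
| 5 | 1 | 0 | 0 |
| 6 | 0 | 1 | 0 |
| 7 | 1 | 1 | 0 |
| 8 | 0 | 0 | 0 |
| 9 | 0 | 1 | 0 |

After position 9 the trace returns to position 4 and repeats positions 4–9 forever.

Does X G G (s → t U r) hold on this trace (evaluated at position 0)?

No

The position after 0 is 1; G G (s → t U r) is false there.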